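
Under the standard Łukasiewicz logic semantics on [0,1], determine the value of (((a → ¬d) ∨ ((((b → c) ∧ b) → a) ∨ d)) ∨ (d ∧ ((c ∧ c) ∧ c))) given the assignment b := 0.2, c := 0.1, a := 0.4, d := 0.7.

¬d: Łukasiewicz ¬ gives 1 − 0.7 = 0.3
(a → ¬d): min(1, 1 − 0.4 + 0.3) = 0.9
(b → c): min(1, 1 − 0.2 + 0.1) = 0.9
((b → c) ∧ b) = min(0.9, 0.2) = 0.2
(((b → c) ∧ b) → a): min(1, 1 − 0.2 + 0.4) = 1
((((b → c) ∧ b) → a) ∨ d) = max(1, 0.7) = 1
((a → ¬d) ∨ ((((b → c) ∧ b) → a) ∨ d)) = max(0.9, 1) = 1
(c ∧ c) = min(0.1, 0.1) = 0.1
((c ∧ c) ∧ c) = min(0.1, 0.1) = 0.1
(d ∧ ((c ∧ c) ∧ c)) = min(0.7, 0.1) = 0.1
(((a → ¬d) ∨ ((((b → c) ∧ b) → a) ∨ d)) ∨ (d ∧ ((c ∧ c) ∧ c))) = max(1, 0.1) = 1

1.00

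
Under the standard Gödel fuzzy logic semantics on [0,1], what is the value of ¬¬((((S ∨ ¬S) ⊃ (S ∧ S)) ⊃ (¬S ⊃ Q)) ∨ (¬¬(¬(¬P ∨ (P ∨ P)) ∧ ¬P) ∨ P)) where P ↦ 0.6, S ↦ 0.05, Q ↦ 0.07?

1.00

¬S: Gödel ¬ of 0.05 = 0 (operand ≠ 0)
(S ∨ ¬S) = max(0.05, 0) = 0.05
(S ∧ S) = min(0.05, 0.05) = 0.05
((S ∨ ¬S) ⊃ (S ∧ S)): 0.05 ≤ 0.05, so result = 1
¬S: Gödel ¬ of 0.05 = 0 (operand ≠ 0)
(¬S ⊃ Q): 0 ≤ 0.07, so result = 1
(((S ∨ ¬S) ⊃ (S ∧ S)) ⊃ (¬S ⊃ Q)): 1 ≤ 1, so result = 1
¬P: Gödel ¬ of 0.6 = 0 (operand ≠ 0)
(P ∨ P) = max(0.6, 0.6) = 0.6
(¬P ∨ (P ∨ P)) = max(0, 0.6) = 0.6
¬(¬P ∨ (P ∨ P)): Gödel ¬ of 0.6 = 0 (operand ≠ 0)
¬P: Gödel ¬ of 0.6 = 0 (operand ≠ 0)
(¬(¬P ∨ (P ∨ P)) ∧ ¬P) = min(0, 0) = 0
¬(¬(¬P ∨ (P ∨ P)) ∧ ¬P): Gödel ¬ of 0 = 1 (operand is 0)
¬¬(¬(¬P ∨ (P ∨ P)) ∧ ¬P): Gödel ¬ of 1 = 0 (operand ≠ 0)
(¬¬(¬(¬P ∨ (P ∨ P)) ∧ ¬P) ∨ P) = max(0, 0.6) = 0.6
((((S ∨ ¬S) ⊃ (S ∧ S)) ⊃ (¬S ⊃ Q)) ∨ (¬¬(¬(¬P ∨ (P ∨ P)) ∧ ¬P) ∨ P)) = max(1, 0.6) = 1
¬((((S ∨ ¬S) ⊃ (S ∧ S)) ⊃ (¬S ⊃ Q)) ∨ (¬¬(¬(¬P ∨ (P ∨ P)) ∧ ¬P) ∨ P)): Gödel ¬ of 1 = 0 (operand ≠ 0)
¬¬((((S ∨ ¬S) ⊃ (S ∧ S)) ⊃ (¬S ⊃ Q)) ∨ (¬¬(¬(¬P ∨ (P ∨ P)) ∧ ¬P) ∨ P)): Gödel ¬ of 0 = 1 (operand is 0)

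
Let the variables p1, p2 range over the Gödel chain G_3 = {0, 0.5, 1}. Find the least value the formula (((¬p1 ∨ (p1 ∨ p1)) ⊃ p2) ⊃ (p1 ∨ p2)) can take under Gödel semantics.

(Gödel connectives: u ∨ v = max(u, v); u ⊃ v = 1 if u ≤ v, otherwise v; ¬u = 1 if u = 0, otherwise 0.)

0.50

The minimum is attained at p1 = 0.5, p2 = 0.5:
  ¬p1: Gödel ¬ of 0.5 = 0 (operand ≠ 0)
  (p1 ∨ p1) = max(0.5, 0.5) = 0.5
  (¬p1 ∨ (p1 ∨ p1)) = max(0, 0.5) = 0.5
  ((¬p1 ∨ (p1 ∨ p1)) ⊃ p2): 0.5 ≤ 0.5, so result = 1
  (p1 ∨ p2) = max(0.5, 0.5) = 0.5
  (((¬p1 ∨ (p1 ∨ p1)) ⊃ p2) ⊃ (p1 ∨ p2)): 1 > 0.5, so result = 0.5
Checking all 9 assignments confirms none give a value below 0.50.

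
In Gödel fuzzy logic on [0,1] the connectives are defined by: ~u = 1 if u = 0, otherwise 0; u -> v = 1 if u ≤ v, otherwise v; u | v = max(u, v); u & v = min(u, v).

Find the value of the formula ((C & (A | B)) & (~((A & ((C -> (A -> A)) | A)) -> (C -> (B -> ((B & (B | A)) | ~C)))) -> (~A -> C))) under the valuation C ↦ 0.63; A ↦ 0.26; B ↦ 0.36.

(A | B) = max(0.26, 0.36) = 0.36
(C & (A | B)) = min(0.63, 0.36) = 0.36
(A -> A): 0.26 ≤ 0.26, so result = 1
(C -> (A -> A)): 0.63 ≤ 1, so result = 1
((C -> (A -> A)) | A) = max(1, 0.26) = 1
(A & ((C -> (A -> A)) | A)) = min(0.26, 1) = 0.26
(B | A) = max(0.36, 0.26) = 0.36
(B & (B | A)) = min(0.36, 0.36) = 0.36
~C: Gödel ¬ of 0.63 = 0 (operand ≠ 0)
((B & (B | A)) | ~C) = max(0.36, 0) = 0.36
(B -> ((B & (B | A)) | ~C)): 0.36 ≤ 0.36, so result = 1
(C -> (B -> ((B & (B | A)) | ~C))): 0.63 ≤ 1, so result = 1
((A & ((C -> (A -> A)) | A)) -> (C -> (B -> ((B & (B | A)) | ~C)))): 0.26 ≤ 1, so result = 1
~((A & ((C -> (A -> A)) | A)) -> (C -> (B -> ((B & (B | A)) | ~C)))): Gödel ¬ of 1 = 0 (operand ≠ 0)
~A: Gödel ¬ of 0.26 = 0 (operand ≠ 0)
(~A -> C): 0 ≤ 0.63, so result = 1
(~((A & ((C -> (A -> A)) | A)) -> (C -> (B -> ((B & (B | A)) | ~C)))) -> (~A -> C)): 0 ≤ 1, so result = 1
((C & (A | B)) & (~((A & ((C -> (A -> A)) | A)) -> (C -> (B -> ((B & (B | A)) | ~C)))) -> (~A -> C))) = min(0.36, 1) = 0.36

0.36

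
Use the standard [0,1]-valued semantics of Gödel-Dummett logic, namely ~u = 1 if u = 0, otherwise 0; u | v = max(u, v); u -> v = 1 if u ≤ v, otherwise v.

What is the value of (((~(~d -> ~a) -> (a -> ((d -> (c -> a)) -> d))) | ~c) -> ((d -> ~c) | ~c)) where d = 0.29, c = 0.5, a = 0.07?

~d: Gödel ¬ of 0.29 = 0 (operand ≠ 0)
~a: Gödel ¬ of 0.07 = 0 (operand ≠ 0)
(~d -> ~a): 0 ≤ 0, so result = 1
~(~d -> ~a): Gödel ¬ of 1 = 0 (operand ≠ 0)
(c -> a): 0.5 > 0.07, so result = 0.07
(d -> (c -> a)): 0.29 > 0.07, so result = 0.07
((d -> (c -> a)) -> d): 0.07 ≤ 0.29, so result = 1
(a -> ((d -> (c -> a)) -> d)): 0.07 ≤ 1, so result = 1
(~(~d -> ~a) -> (a -> ((d -> (c -> a)) -> d))): 0 ≤ 1, so result = 1
~c: Gödel ¬ of 0.5 = 0 (operand ≠ 0)
((~(~d -> ~a) -> (a -> ((d -> (c -> a)) -> d))) | ~c) = max(1, 0) = 1
~c: Gödel ¬ of 0.5 = 0 (operand ≠ 0)
(d -> ~c): 0.29 > 0, so result = 0
~c: Gödel ¬ of 0.5 = 0 (operand ≠ 0)
((d -> ~c) | ~c) = max(0, 0) = 0
(((~(~d -> ~a) -> (a -> ((d -> (c -> a)) -> d))) | ~c) -> ((d -> ~c) | ~c)): 1 > 0, so result = 0

0.00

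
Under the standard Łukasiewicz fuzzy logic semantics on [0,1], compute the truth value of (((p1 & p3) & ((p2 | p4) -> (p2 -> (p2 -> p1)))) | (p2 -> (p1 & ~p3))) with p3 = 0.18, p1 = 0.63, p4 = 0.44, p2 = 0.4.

(p1 & p3) = min(0.63, 0.18) = 0.18
(p2 | p4) = max(0.4, 0.44) = 0.44
(p2 -> p1): min(1, 1 − 0.4 + 0.63) = 1
(p2 -> (p2 -> p1)): min(1, 1 − 0.4 + 1) = 1
((p2 | p4) -> (p2 -> (p2 -> p1))): min(1, 1 − 0.44 + 1) = 1
((p1 & p3) & ((p2 | p4) -> (p2 -> (p2 -> p1)))) = min(0.18, 1) = 0.18
~p3: Łukasiewicz ¬ gives 1 − 0.18 = 0.82
(p1 & ~p3) = min(0.63, 0.82) = 0.63
(p2 -> (p1 & ~p3)): min(1, 1 − 0.4 + 0.63) = 1
(((p1 & p3) & ((p2 | p4) -> (p2 -> (p2 -> p1)))) | (p2 -> (p1 & ~p3))) = max(0.18, 1) = 1

1.00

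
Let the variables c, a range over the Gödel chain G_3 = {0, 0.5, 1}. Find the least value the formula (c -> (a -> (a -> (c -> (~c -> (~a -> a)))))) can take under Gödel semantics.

Every assignment gives 1. For instance at c = 0, a = 0:
  ~c: Gödel ¬ of 0 = 1 (operand is 0)
  ~a: Gödel ¬ of 0 = 1 (operand is 0)
  (~a -> a): 1 > 0, so result = 0
  (~c -> (~a -> a)): 1 > 0, so result = 0
  (c -> (~c -> (~a -> a))): 0 ≤ 0, so result = 1
  (a -> (c -> (~c -> (~a -> a)))): 0 ≤ 1, so result = 1
  (a -> (a -> (c -> (~c -> (~a -> a))))): 0 ≤ 1, so result = 1
  (c -> (a -> (a -> (c -> (~c -> (~a -> a)))))): 0 ≤ 1, so result = 1
All 9 assignments give value 1 — the formula is a G_3-tautology.

1.00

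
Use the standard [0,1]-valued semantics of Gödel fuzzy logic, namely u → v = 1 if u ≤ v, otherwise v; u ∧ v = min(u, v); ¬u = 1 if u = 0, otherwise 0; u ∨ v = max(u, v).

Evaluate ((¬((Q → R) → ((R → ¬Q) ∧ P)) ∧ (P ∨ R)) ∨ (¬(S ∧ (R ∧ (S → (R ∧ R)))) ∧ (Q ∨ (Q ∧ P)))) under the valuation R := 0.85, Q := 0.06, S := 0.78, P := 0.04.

(Q → R): 0.06 ≤ 0.85, so result = 1
¬Q: Gödel ¬ of 0.06 = 0 (operand ≠ 0)
(R → ¬Q): 0.85 > 0, so result = 0
((R → ¬Q) ∧ P) = min(0, 0.04) = 0
((Q → R) → ((R → ¬Q) ∧ P)): 1 > 0, so result = 0
¬((Q → R) → ((R → ¬Q) ∧ P)): Gödel ¬ of 0 = 1 (operand is 0)
(P ∨ R) = max(0.04, 0.85) = 0.85
(¬((Q → R) → ((R → ¬Q) ∧ P)) ∧ (P ∨ R)) = min(1, 0.85) = 0.85
(R ∧ R) = min(0.85, 0.85) = 0.85
(S → (R ∧ R)): 0.78 ≤ 0.85, so result = 1
(R ∧ (S → (R ∧ R))) = min(0.85, 1) = 0.85
(S ∧ (R ∧ (S → (R ∧ R)))) = min(0.78, 0.85) = 0.78
¬(S ∧ (R ∧ (S → (R ∧ R)))): Gödel ¬ of 0.78 = 0 (operand ≠ 0)
(Q ∧ P) = min(0.06, 0.04) = 0.04
(Q ∨ (Q ∧ P)) = max(0.06, 0.04) = 0.06
(¬(S ∧ (R ∧ (S → (R ∧ R)))) ∧ (Q ∨ (Q ∧ P))) = min(0, 0.06) = 0
((¬((Q → R) → ((R → ¬Q) ∧ P)) ∧ (P ∨ R)) ∨ (¬(S ∧ (R ∧ (S → (R ∧ R)))) ∧ (Q ∨ (Q ∧ P)))) = max(0.85, 0) = 0.85

0.85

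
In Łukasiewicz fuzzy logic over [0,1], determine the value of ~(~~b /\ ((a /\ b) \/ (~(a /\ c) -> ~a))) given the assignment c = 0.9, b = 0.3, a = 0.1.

~b: Łukasiewicz ¬ gives 1 − 0.3 = 0.7
~~b: Łukasiewicz ¬ gives 1 − 0.7 = 0.3
(a /\ b) = min(0.1, 0.3) = 0.1
(a /\ c) = min(0.1, 0.9) = 0.1
~(a /\ c): Łukasiewicz ¬ gives 1 − 0.1 = 0.9
~a: Łukasiewicz ¬ gives 1 − 0.1 = 0.9
(~(a /\ c) -> ~a): min(1, 1 − 0.9 + 0.9) = 1
((a /\ b) \/ (~(a /\ c) -> ~a)) = max(0.1, 1) = 1
(~~b /\ ((a /\ b) \/ (~(a /\ c) -> ~a))) = min(0.3, 1) = 0.3
~(~~b /\ ((a /\ b) \/ (~(a /\ c) -> ~a))): Łukasiewicz ¬ gives 1 − 0.3 = 0.7

0.70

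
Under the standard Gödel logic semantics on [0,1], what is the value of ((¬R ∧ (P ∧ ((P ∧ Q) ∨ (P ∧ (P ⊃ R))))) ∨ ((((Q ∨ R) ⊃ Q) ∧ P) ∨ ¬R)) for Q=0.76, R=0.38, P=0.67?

0.67

¬R: Gödel ¬ of 0.38 = 0 (operand ≠ 0)
(P ∧ Q) = min(0.67, 0.76) = 0.67
(P ⊃ R): 0.67 > 0.38, so result = 0.38
(P ∧ (P ⊃ R)) = min(0.67, 0.38) = 0.38
((P ∧ Q) ∨ (P ∧ (P ⊃ R))) = max(0.67, 0.38) = 0.67
(P ∧ ((P ∧ Q) ∨ (P ∧ (P ⊃ R)))) = min(0.67, 0.67) = 0.67
(¬R ∧ (P ∧ ((P ∧ Q) ∨ (P ∧ (P ⊃ R))))) = min(0, 0.67) = 0
(Q ∨ R) = max(0.76, 0.38) = 0.76
((Q ∨ R) ⊃ Q): 0.76 ≤ 0.76, so result = 1
(((Q ∨ R) ⊃ Q) ∧ P) = min(1, 0.67) = 0.67
¬R: Gödel ¬ of 0.38 = 0 (operand ≠ 0)
((((Q ∨ R) ⊃ Q) ∧ P) ∨ ¬R) = max(0.67, 0) = 0.67
((¬R ∧ (P ∧ ((P ∧ Q) ∨ (P ∧ (P ⊃ R))))) ∨ ((((Q ∨ R) ⊃ Q) ∧ P) ∨ ¬R)) = max(0, 0.67) = 0.67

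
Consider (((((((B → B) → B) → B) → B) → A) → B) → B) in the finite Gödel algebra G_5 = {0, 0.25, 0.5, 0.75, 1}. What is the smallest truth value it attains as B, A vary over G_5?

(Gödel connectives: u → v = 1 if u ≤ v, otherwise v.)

0.25

The minimum is attained at B = 0.25, A = 0:
  (B → B): 0.25 ≤ 0.25, so result = 1
  ((B → B) → B): 1 > 0.25, so result = 0.25
  (((B → B) → B) → B): 0.25 ≤ 0.25, so result = 1
  ((((B → B) → B) → B) → B): 1 > 0.25, so result = 0.25
  (((((B → B) → B) → B) → B) → A): 0.25 > 0, so result = 0
  ((((((B → B) → B) → B) → B) → A) → B): 0 ≤ 0.25, so result = 1
  (((((((B → B) → B) → B) → B) → A) → B) → B): 1 > 0.25, so result = 0.25
Checking all 25 assignments confirms none give a value below 0.25.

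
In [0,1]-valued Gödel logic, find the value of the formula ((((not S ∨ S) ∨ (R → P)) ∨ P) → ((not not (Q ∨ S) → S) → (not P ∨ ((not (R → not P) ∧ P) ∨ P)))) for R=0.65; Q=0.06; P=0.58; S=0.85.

0.58

not S: Gödel ¬ of 0.85 = 0 (operand ≠ 0)
(not S ∨ S) = max(0, 0.85) = 0.85
(R → P): 0.65 > 0.58, so result = 0.58
((not S ∨ S) ∨ (R → P)) = max(0.85, 0.58) = 0.85
(((not S ∨ S) ∨ (R → P)) ∨ P) = max(0.85, 0.58) = 0.85
(Q ∨ S) = max(0.06, 0.85) = 0.85
not (Q ∨ S): Gödel ¬ of 0.85 = 0 (operand ≠ 0)
not not (Q ∨ S): Gödel ¬ of 0 = 1 (operand is 0)
(not not (Q ∨ S) → S): 1 > 0.85, so result = 0.85
not P: Gödel ¬ of 0.58 = 0 (operand ≠ 0)
not P: Gödel ¬ of 0.58 = 0 (operand ≠ 0)
(R → not P): 0.65 > 0, so result = 0
not (R → not P): Gödel ¬ of 0 = 1 (operand is 0)
(not (R → not P) ∧ P) = min(1, 0.58) = 0.58
((not (R → not P) ∧ P) ∨ P) = max(0.58, 0.58) = 0.58
(not P ∨ ((not (R → not P) ∧ P) ∨ P)) = max(0, 0.58) = 0.58
((not not (Q ∨ S) → S) → (not P ∨ ((not (R → not P) ∧ P) ∨ P))): 0.85 > 0.58, so result = 0.58
((((not S ∨ S) ∨ (R → P)) ∨ P) → ((not not (Q ∨ S) → S) → (not P ∨ ((not (R → not P) ∧ P) ∨ P)))): 0.85 > 0.58, so result = 0.58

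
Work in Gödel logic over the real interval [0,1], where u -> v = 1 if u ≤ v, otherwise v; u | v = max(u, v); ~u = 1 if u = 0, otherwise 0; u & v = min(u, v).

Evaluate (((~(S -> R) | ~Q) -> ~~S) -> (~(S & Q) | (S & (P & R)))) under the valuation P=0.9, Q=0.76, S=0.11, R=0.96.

0.11

(S -> R): 0.11 ≤ 0.96, so result = 1
~(S -> R): Gödel ¬ of 1 = 0 (operand ≠ 0)
~Q: Gödel ¬ of 0.76 = 0 (operand ≠ 0)
(~(S -> R) | ~Q) = max(0, 0) = 0
~S: Gödel ¬ of 0.11 = 0 (operand ≠ 0)
~~S: Gödel ¬ of 0 = 1 (operand is 0)
((~(S -> R) | ~Q) -> ~~S): 0 ≤ 1, so result = 1
(S & Q) = min(0.11, 0.76) = 0.11
~(S & Q): Gödel ¬ of 0.11 = 0 (operand ≠ 0)
(P & R) = min(0.9, 0.96) = 0.9
(S & (P & R)) = min(0.11, 0.9) = 0.11
(~(S & Q) | (S & (P & R))) = max(0, 0.11) = 0.11
(((~(S -> R) | ~Q) -> ~~S) -> (~(S & Q) | (S & (P & R)))): 1 > 0.11, so result = 0.11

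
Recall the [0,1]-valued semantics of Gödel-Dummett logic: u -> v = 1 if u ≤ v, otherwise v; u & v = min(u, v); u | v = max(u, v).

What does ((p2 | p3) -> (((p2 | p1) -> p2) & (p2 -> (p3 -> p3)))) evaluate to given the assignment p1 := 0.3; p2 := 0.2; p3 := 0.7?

0.20

(p2 | p3) = max(0.2, 0.7) = 0.7
(p2 | p1) = max(0.2, 0.3) = 0.3
((p2 | p1) -> p2): 0.3 > 0.2, so result = 0.2
(p3 -> p3): 0.7 ≤ 0.7, so result = 1
(p2 -> (p3 -> p3)): 0.2 ≤ 1, so result = 1
(((p2 | p1) -> p2) & (p2 -> (p3 -> p3))) = min(0.2, 1) = 0.2
((p2 | p3) -> (((p2 | p1) -> p2) & (p2 -> (p3 -> p3)))): 0.7 > 0.2, so result = 0.2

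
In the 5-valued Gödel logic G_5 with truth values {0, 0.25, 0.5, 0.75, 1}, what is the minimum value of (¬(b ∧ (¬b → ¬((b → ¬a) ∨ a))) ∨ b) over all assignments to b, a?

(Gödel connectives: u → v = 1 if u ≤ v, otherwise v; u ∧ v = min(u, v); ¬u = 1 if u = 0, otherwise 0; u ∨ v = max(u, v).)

The minimum is attained at b = 0.25, a = 0:
  ¬b: Gödel ¬ of 0.25 = 0 (operand ≠ 0)
  ¬a: Gödel ¬ of 0 = 1 (operand is 0)
  (b → ¬a): 0.25 ≤ 1, so result = 1
  ((b → ¬a) ∨ a) = max(1, 0) = 1
  ¬((b → ¬a) ∨ a): Gödel ¬ of 1 = 0 (operand ≠ 0)
  (¬b → ¬((b → ¬a) ∨ a)): 0 ≤ 0, so result = 1
  (b ∧ (¬b → ¬((b → ¬a) ∨ a))) = min(0.25, 1) = 0.25
  ¬(b ∧ (¬b → ¬((b → ¬a) ∨ a))): Gödel ¬ of 0.25 = 0 (operand ≠ 0)
  (¬(b ∧ (¬b → ¬((b → ¬a) ∨ a))) ∨ b) = max(0, 0.25) = 0.25
Checking all 25 assignments confirms none give a value below 0.25.

0.25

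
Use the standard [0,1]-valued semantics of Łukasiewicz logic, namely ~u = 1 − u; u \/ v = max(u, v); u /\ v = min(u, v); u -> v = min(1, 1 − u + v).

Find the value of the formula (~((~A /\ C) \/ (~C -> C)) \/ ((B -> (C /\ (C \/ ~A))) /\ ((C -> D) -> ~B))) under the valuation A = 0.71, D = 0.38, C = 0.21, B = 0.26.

~A: Łukasiewicz ¬ gives 1 − 0.71 = 0.29
(~A /\ C) = min(0.29, 0.21) = 0.21
~C: Łukasiewicz ¬ gives 1 − 0.21 = 0.79
(~C -> C): min(1, 1 − 0.79 + 0.21) = 0.42
((~A /\ C) \/ (~C -> C)) = max(0.21, 0.42) = 0.42
~((~A /\ C) \/ (~C -> C)): Łukasiewicz ¬ gives 1 − 0.42 = 0.58
~A: Łukasiewicz ¬ gives 1 − 0.71 = 0.29
(C \/ ~A) = max(0.21, 0.29) = 0.29
(C /\ (C \/ ~A)) = min(0.21, 0.29) = 0.21
(B -> (C /\ (C \/ ~A))): min(1, 1 − 0.26 + 0.21) = 0.95
(C -> D): min(1, 1 − 0.21 + 0.38) = 1
~B: Łukasiewicz ¬ gives 1 − 0.26 = 0.74
((C -> D) -> ~B): min(1, 1 − 1 + 0.74) = 0.74
((B -> (C /\ (C \/ ~A))) /\ ((C -> D) -> ~B)) = min(0.95, 0.74) = 0.74
(~((~A /\ C) \/ (~C -> C)) \/ ((B -> (C /\ (C \/ ~A))) /\ ((C -> D) -> ~B))) = max(0.58, 0.74) = 0.74

0.74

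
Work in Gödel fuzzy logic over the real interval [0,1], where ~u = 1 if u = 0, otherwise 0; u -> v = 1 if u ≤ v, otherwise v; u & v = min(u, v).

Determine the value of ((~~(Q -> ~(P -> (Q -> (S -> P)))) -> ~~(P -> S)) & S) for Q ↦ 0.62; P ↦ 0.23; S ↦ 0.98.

(S -> P): 0.98 > 0.23, so result = 0.23
(Q -> (S -> P)): 0.62 > 0.23, so result = 0.23
(P -> (Q -> (S -> P))): 0.23 ≤ 0.23, so result = 1
~(P -> (Q -> (S -> P))): Gödel ¬ of 1 = 0 (operand ≠ 0)
(Q -> ~(P -> (Q -> (S -> P)))): 0.62 > 0, so result = 0
~(Q -> ~(P -> (Q -> (S -> P)))): Gödel ¬ of 0 = 1 (operand is 0)
~~(Q -> ~(P -> (Q -> (S -> P)))): Gödel ¬ of 1 = 0 (operand ≠ 0)
(P -> S): 0.23 ≤ 0.98, so result = 1
~(P -> S): Gödel ¬ of 1 = 0 (operand ≠ 0)
~~(P -> S): Gödel ¬ of 0 = 1 (operand is 0)
(~~(Q -> ~(P -> (Q -> (S -> P)))) -> ~~(P -> S)): 0 ≤ 1, so result = 1
((~~(Q -> ~(P -> (Q -> (S -> P)))) -> ~~(P -> S)) & S) = min(1, 0.98) = 0.98

0.98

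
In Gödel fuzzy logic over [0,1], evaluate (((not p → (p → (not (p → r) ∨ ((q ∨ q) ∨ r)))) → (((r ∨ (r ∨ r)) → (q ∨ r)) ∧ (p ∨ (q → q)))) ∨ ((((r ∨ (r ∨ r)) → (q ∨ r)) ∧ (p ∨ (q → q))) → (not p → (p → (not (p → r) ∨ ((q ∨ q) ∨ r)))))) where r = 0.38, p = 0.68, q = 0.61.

not p: Gödel ¬ of 0.68 = 0 (operand ≠ 0)
(p → r): 0.68 > 0.38, so result = 0.38
not (p → r): Gödel ¬ of 0.38 = 0 (operand ≠ 0)
(q ∨ q) = max(0.61, 0.61) = 0.61
((q ∨ q) ∨ r) = max(0.61, 0.38) = 0.61
(not (p → r) ∨ ((q ∨ q) ∨ r)) = max(0, 0.61) = 0.61
(p → (not (p → r) ∨ ((q ∨ q) ∨ r))): 0.68 > 0.61, so result = 0.61
(not p → (p → (not (p → r) ∨ ((q ∨ q) ∨ r)))): 0 ≤ 0.61, so result = 1
(r ∨ r) = max(0.38, 0.38) = 0.38
(r ∨ (r ∨ r)) = max(0.38, 0.38) = 0.38
(q ∨ r) = max(0.61, 0.38) = 0.61
((r ∨ (r ∨ r)) → (q ∨ r)): 0.38 ≤ 0.61, so result = 1
(q → q): 0.61 ≤ 0.61, so result = 1
(p ∨ (q → q)) = max(0.68, 1) = 1
(((r ∨ (r ∨ r)) → (q ∨ r)) ∧ (p ∨ (q → q))) = min(1, 1) = 1
((not p → (p → (not (p → r) ∨ ((q ∨ q) ∨ r)))) → (((r ∨ (r ∨ r)) → (q ∨ r)) ∧ (p ∨ (q → q)))): 1 ≤ 1, so result = 1
(r ∨ r) = max(0.38, 0.38) = 0.38
(r ∨ (r ∨ r)) = max(0.38, 0.38) = 0.38
(q ∨ r) = max(0.61, 0.38) = 0.61
((r ∨ (r ∨ r)) → (q ∨ r)): 0.38 ≤ 0.61, so result = 1
(q → q): 0.61 ≤ 0.61, so result = 1
(p ∨ (q → q)) = max(0.68, 1) = 1
(((r ∨ (r ∨ r)) → (q ∨ r)) ∧ (p ∨ (q → q))) = min(1, 1) = 1
not p: Gödel ¬ of 0.68 = 0 (operand ≠ 0)
(p → r): 0.68 > 0.38, so result = 0.38
not (p → r): Gödel ¬ of 0.38 = 0 (operand ≠ 0)
(q ∨ q) = max(0.61, 0.61) = 0.61
((q ∨ q) ∨ r) = max(0.61, 0.38) = 0.61
(not (p → r) ∨ ((q ∨ q) ∨ r)) = max(0, 0.61) = 0.61
(p → (not (p → r) ∨ ((q ∨ q) ∨ r))): 0.68 > 0.61, so result = 0.61
(not p → (p → (not (p → r) ∨ ((q ∨ q) ∨ r)))): 0 ≤ 0.61, so result = 1
((((r ∨ (r ∨ r)) → (q ∨ r)) ∧ (p ∨ (q → q))) → (not p → (p → (not (p → r) ∨ ((q ∨ q) ∨ r))))): 1 ≤ 1, so result = 1
(((not p → (p → (not (p → r) ∨ ((q ∨ q) ∨ r)))) → (((r ∨ (r ∨ r)) → (q ∨ r)) ∧ (p ∨ (q → q)))) ∨ ((((r ∨ (r ∨ r)) → (q ∨ r)) ∧ (p ∨ (q → q))) → (not p → (p → (not (p → r) ∨ ((q ∨ q) ∨ r)))))) = max(1, 1) = 1

1.00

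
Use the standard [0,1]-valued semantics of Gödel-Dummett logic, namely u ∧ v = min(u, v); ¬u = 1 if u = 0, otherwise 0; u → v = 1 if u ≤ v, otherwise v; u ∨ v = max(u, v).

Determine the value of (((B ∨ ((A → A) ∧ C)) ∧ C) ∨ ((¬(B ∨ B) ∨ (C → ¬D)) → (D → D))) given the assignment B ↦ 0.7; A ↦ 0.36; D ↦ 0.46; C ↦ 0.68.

1.00

(A → A): 0.36 ≤ 0.36, so result = 1
((A → A) ∧ C) = min(1, 0.68) = 0.68
(B ∨ ((A → A) ∧ C)) = max(0.7, 0.68) = 0.7
((B ∨ ((A → A) ∧ C)) ∧ C) = min(0.7, 0.68) = 0.68
(B ∨ B) = max(0.7, 0.7) = 0.7
¬(B ∨ B): Gödel ¬ of 0.7 = 0 (operand ≠ 0)
¬D: Gödel ¬ of 0.46 = 0 (operand ≠ 0)
(C → ¬D): 0.68 > 0, so result = 0
(¬(B ∨ B) ∨ (C → ¬D)) = max(0, 0) = 0
(D → D): 0.46 ≤ 0.46, so result = 1
((¬(B ∨ B) ∨ (C → ¬D)) → (D → D)): 0 ≤ 1, so result = 1
(((B ∨ ((A → A) ∧ C)) ∧ C) ∨ ((¬(B ∨ B) ∨ (C → ¬D)) → (D → D))) = max(0.68, 1) = 1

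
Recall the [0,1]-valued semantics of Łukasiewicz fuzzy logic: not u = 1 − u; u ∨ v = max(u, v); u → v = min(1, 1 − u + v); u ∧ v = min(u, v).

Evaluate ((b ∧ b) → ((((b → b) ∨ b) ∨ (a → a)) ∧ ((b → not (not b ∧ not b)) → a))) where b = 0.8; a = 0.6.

0.80

(b ∧ b) = min(0.8, 0.8) = 0.8
(b → b): min(1, 1 − 0.8 + 0.8) = 1
((b → b) ∨ b) = max(1, 0.8) = 1
(a → a): min(1, 1 − 0.6 + 0.6) = 1
(((b → b) ∨ b) ∨ (a → a)) = max(1, 1) = 1
not b: Łukasiewicz ¬ gives 1 − 0.8 = 0.2
not b: Łukasiewicz ¬ gives 1 − 0.8 = 0.2
(not b ∧ not b) = min(0.2, 0.2) = 0.2
not (not b ∧ not b): Łukasiewicz ¬ gives 1 − 0.2 = 0.8
(b → not (not b ∧ not b)): min(1, 1 − 0.8 + 0.8) = 1
((b → not (not b ∧ not b)) → a): min(1, 1 − 1 + 0.6) = 0.6
((((b → b) ∨ b) ∨ (a → a)) ∧ ((b → not (not b ∧ not b)) → a)) = min(1, 0.6) = 0.6
((b ∧ b) → ((((b → b) ∨ b) ∨ (a → a)) ∧ ((b → not (not b ∧ not b)) → a))): min(1, 1 − 0.8 + 0.6) = 0.8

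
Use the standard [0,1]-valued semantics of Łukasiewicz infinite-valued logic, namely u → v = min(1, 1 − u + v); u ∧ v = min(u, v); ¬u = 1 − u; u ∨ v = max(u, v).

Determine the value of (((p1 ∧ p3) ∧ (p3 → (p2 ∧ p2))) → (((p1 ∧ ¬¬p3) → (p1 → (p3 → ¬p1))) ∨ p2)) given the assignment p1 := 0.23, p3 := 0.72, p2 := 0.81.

(p1 ∧ p3) = min(0.23, 0.72) = 0.23
(p2 ∧ p2) = min(0.81, 0.81) = 0.81
(p3 → (p2 ∧ p2)): min(1, 1 − 0.72 + 0.81) = 1
((p1 ∧ p3) ∧ (p3 → (p2 ∧ p2))) = min(0.23, 1) = 0.23
¬p3: Łukasiewicz ¬ gives 1 − 0.72 = 0.28
¬¬p3: Łukasiewicz ¬ gives 1 − 0.28 = 0.72
(p1 ∧ ¬¬p3) = min(0.23, 0.72) = 0.23
¬p1: Łukasiewicz ¬ gives 1 − 0.23 = 0.77
(p3 → ¬p1): min(1, 1 − 0.72 + 0.77) = 1
(p1 → (p3 → ¬p1)): min(1, 1 − 0.23 + 1) = 1
((p1 ∧ ¬¬p3) → (p1 → (p3 → ¬p1))): min(1, 1 − 0.23 + 1) = 1
(((p1 ∧ ¬¬p3) → (p1 → (p3 → ¬p1))) ∨ p2) = max(1, 0.81) = 1
(((p1 ∧ p3) ∧ (p3 → (p2 ∧ p2))) → (((p1 ∧ ¬¬p3) → (p1 → (p3 → ¬p1))) ∨ p2)): min(1, 1 − 0.23 + 1) = 1

1.00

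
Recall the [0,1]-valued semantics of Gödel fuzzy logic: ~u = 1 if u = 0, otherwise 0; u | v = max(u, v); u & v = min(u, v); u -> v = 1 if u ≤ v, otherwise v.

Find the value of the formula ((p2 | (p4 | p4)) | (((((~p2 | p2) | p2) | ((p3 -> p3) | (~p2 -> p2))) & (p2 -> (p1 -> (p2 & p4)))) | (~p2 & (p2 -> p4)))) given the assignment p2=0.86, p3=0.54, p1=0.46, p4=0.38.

(p4 | p4) = max(0.38, 0.38) = 0.38
(p2 | (p4 | p4)) = max(0.86, 0.38) = 0.86
~p2: Gödel ¬ of 0.86 = 0 (operand ≠ 0)
(~p2 | p2) = max(0, 0.86) = 0.86
((~p2 | p2) | p2) = max(0.86, 0.86) = 0.86
(p3 -> p3): 0.54 ≤ 0.54, so result = 1
~p2: Gödel ¬ of 0.86 = 0 (operand ≠ 0)
(~p2 -> p2): 0 ≤ 0.86, so result = 1
((p3 -> p3) | (~p2 -> p2)) = max(1, 1) = 1
(((~p2 | p2) | p2) | ((p3 -> p3) | (~p2 -> p2))) = max(0.86, 1) = 1
(p2 & p4) = min(0.86, 0.38) = 0.38
(p1 -> (p2 & p4)): 0.46 > 0.38, so result = 0.38
(p2 -> (p1 -> (p2 & p4))): 0.86 > 0.38, so result = 0.38
((((~p2 | p2) | p2) | ((p3 -> p3) | (~p2 -> p2))) & (p2 -> (p1 -> (p2 & p4)))) = min(1, 0.38) = 0.38
~p2: Gödel ¬ of 0.86 = 0 (operand ≠ 0)
(p2 -> p4): 0.86 > 0.38, so result = 0.38
(~p2 & (p2 -> p4)) = min(0, 0.38) = 0
(((((~p2 | p2) | p2) | ((p3 -> p3) | (~p2 -> p2))) & (p2 -> (p1 -> (p2 & p4)))) | (~p2 & (p2 -> p4))) = max(0.38, 0) = 0.38
((p2 | (p4 | p4)) | (((((~p2 | p2) | p2) | ((p3 -> p3) | (~p2 -> p2))) & (p2 -> (p1 -> (p2 & p4)))) | (~p2 & (p2 -> p4)))) = max(0.86, 0.38) = 0.86

0.86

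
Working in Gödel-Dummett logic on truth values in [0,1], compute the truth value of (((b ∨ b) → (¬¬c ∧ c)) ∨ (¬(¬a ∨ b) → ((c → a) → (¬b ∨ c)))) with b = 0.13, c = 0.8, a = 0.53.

1.00

(b ∨ b) = max(0.13, 0.13) = 0.13
¬c: Gödel ¬ of 0.8 = 0 (operand ≠ 0)
¬¬c: Gödel ¬ of 0 = 1 (operand is 0)
(¬¬c ∧ c) = min(1, 0.8) = 0.8
((b ∨ b) → (¬¬c ∧ c)): 0.13 ≤ 0.8, so result = 1
¬a: Gödel ¬ of 0.53 = 0 (operand ≠ 0)
(¬a ∨ b) = max(0, 0.13) = 0.13
¬(¬a ∨ b): Gödel ¬ of 0.13 = 0 (operand ≠ 0)
(c → a): 0.8 > 0.53, so result = 0.53
¬b: Gödel ¬ of 0.13 = 0 (operand ≠ 0)
(¬b ∨ c) = max(0, 0.8) = 0.8
((c → a) → (¬b ∨ c)): 0.53 ≤ 0.8, so result = 1
(¬(¬a ∨ b) → ((c → a) → (¬b ∨ c))): 0 ≤ 1, so result = 1
(((b ∨ b) → (¬¬c ∧ c)) ∨ (¬(¬a ∨ b) → ((c → a) → (¬b ∨ c)))) = max(1, 1) = 1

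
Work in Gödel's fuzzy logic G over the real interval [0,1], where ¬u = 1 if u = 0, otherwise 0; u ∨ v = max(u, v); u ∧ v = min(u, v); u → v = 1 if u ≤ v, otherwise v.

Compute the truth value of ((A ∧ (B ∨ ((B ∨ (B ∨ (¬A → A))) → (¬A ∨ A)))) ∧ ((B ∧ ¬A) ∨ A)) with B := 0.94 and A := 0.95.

¬A: Gödel ¬ of 0.95 = 0 (operand ≠ 0)
(¬A → A): 0 ≤ 0.95, so result = 1
(B ∨ (¬A → A)) = max(0.94, 1) = 1
(B ∨ (B ∨ (¬A → A))) = max(0.94, 1) = 1
¬A: Gödel ¬ of 0.95 = 0 (operand ≠ 0)
(¬A ∨ A) = max(0, 0.95) = 0.95
((B ∨ (B ∨ (¬A → A))) → (¬A ∨ A)): 1 > 0.95, so result = 0.95
(B ∨ ((B ∨ (B ∨ (¬A → A))) → (¬A ∨ A))) = max(0.94, 0.95) = 0.95
(A ∧ (B ∨ ((B ∨ (B ∨ (¬A → A))) → (¬A ∨ A)))) = min(0.95, 0.95) = 0.95
¬A: Gödel ¬ of 0.95 = 0 (operand ≠ 0)
(B ∧ ¬A) = min(0.94, 0) = 0
((B ∧ ¬A) ∨ A) = max(0, 0.95) = 0.95
((A ∧ (B ∨ ((B ∨ (B ∨ (¬A → A))) → (¬A ∨ A)))) ∧ ((B ∧ ¬A) ∨ A)) = min(0.95, 0.95) = 0.95

0.95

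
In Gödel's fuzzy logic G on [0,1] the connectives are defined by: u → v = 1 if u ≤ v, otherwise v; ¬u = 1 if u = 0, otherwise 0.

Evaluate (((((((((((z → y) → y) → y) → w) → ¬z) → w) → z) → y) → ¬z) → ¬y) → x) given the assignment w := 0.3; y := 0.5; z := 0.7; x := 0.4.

(z → y): 0.7 > 0.5, so result = 0.5
((z → y) → y): 0.5 ≤ 0.5, so result = 1
(((z → y) → y) → y): 1 > 0.5, so result = 0.5
((((z → y) → y) → y) → w): 0.5 > 0.3, so result = 0.3
¬z: Gödel ¬ of 0.7 = 0 (operand ≠ 0)
(((((z → y) → y) → y) → w) → ¬z): 0.3 > 0, so result = 0
((((((z → y) → y) → y) → w) → ¬z) → w): 0 ≤ 0.3, so result = 1
(((((((z → y) → y) → y) → w) → ¬z) → w) → z): 1 > 0.7, so result = 0.7
((((((((z → y) → y) → y) → w) → ¬z) → w) → z) → y): 0.7 > 0.5, so result = 0.5
¬z: Gödel ¬ of 0.7 = 0 (operand ≠ 0)
(((((((((z → y) → y) → y) → w) → ¬z) → w) → z) → y) → ¬z): 0.5 > 0, so result = 0
¬y: Gödel ¬ of 0.5 = 0 (operand ≠ 0)
((((((((((z → y) → y) → y) → w) → ¬z) → w) → z) → y) → ¬z) → ¬y): 0 ≤ 0, so result = 1
(((((((((((z → y) → y) → y) → w) → ¬z) → w) → z) → y) → ¬z) → ¬y) → x): 1 > 0.4, so result = 0.4

0.40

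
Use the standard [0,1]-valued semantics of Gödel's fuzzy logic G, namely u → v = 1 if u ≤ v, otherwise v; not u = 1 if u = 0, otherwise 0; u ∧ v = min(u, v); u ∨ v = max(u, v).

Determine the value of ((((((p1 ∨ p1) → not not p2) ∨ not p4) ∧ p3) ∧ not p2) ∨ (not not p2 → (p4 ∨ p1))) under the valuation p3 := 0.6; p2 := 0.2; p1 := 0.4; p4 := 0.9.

0.90

(p1 ∨ p1) = max(0.4, 0.4) = 0.4
not p2: Gödel ¬ of 0.2 = 0 (operand ≠ 0)
not not p2: Gödel ¬ of 0 = 1 (operand is 0)
((p1 ∨ p1) → not not p2): 0.4 ≤ 1, so result = 1
not p4: Gödel ¬ of 0.9 = 0 (operand ≠ 0)
(((p1 ∨ p1) → not not p2) ∨ not p4) = max(1, 0) = 1
((((p1 ∨ p1) → not not p2) ∨ not p4) ∧ p3) = min(1, 0.6) = 0.6
not p2: Gödel ¬ of 0.2 = 0 (operand ≠ 0)
(((((p1 ∨ p1) → not not p2) ∨ not p4) ∧ p3) ∧ not p2) = min(0.6, 0) = 0
not p2: Gödel ¬ of 0.2 = 0 (operand ≠ 0)
not not p2: Gödel ¬ of 0 = 1 (operand is 0)
(p4 ∨ p1) = max(0.9, 0.4) = 0.9
(not not p2 → (p4 ∨ p1)): 1 > 0.9, so result = 0.9
((((((p1 ∨ p1) → not not p2) ∨ not p4) ∧ p3) ∧ not p2) ∨ (not not p2 → (p4 ∨ p1))) = max(0, 0.9) = 0.9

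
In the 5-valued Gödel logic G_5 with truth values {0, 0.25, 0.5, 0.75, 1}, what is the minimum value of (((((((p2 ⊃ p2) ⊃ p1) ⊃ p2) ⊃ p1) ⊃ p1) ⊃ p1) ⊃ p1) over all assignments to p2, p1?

0.25

The minimum is attained at p2 = 0, p1 = 0.25:
  (p2 ⊃ p2): 0 ≤ 0, so result = 1
  ((p2 ⊃ p2) ⊃ p1): 1 > 0.25, so result = 0.25
  (((p2 ⊃ p2) ⊃ p1) ⊃ p2): 0.25 > 0, so result = 0
  ((((p2 ⊃ p2) ⊃ p1) ⊃ p2) ⊃ p1): 0 ≤ 0.25, so result = 1
  (((((p2 ⊃ p2) ⊃ p1) ⊃ p2) ⊃ p1) ⊃ p1): 1 > 0.25, so result = 0.25
  ((((((p2 ⊃ p2) ⊃ p1) ⊃ p2) ⊃ p1) ⊃ p1) ⊃ p1): 0.25 ≤ 0.25, so result = 1
  (((((((p2 ⊃ p2) ⊃ p1) ⊃ p2) ⊃ p1) ⊃ p1) ⊃ p1) ⊃ p1): 1 > 0.25, so result = 0.25
Checking all 25 assignments confirms none give a value below 0.25.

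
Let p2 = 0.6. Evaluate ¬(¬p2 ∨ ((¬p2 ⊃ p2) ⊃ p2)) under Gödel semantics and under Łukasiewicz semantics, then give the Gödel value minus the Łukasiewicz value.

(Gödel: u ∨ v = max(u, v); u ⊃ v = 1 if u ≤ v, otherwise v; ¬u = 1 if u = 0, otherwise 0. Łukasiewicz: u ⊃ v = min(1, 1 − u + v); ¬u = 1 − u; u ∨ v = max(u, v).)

-0.40

Gödel evaluation:
  ¬p2: Gödel ¬ of 0.6 = 0 (operand ≠ 0)
  ¬p2: Gödel ¬ of 0.6 = 0 (operand ≠ 0)
  (¬p2 ⊃ p2): 0 ≤ 0.6, so result = 1
  ((¬p2 ⊃ p2) ⊃ p2): 1 > 0.6, so result = 0.6
  (¬p2 ∨ ((¬p2 ⊃ p2) ⊃ p2)) = max(0, 0.6) = 0.6
  ¬(¬p2 ∨ ((¬p2 ⊃ p2) ⊃ p2)): Gödel ¬ of 0.6 = 0 (operand ≠ 0)
  Gödel value = 0
Łukasiewicz evaluation:
  ¬p2: Łukasiewicz ¬ gives 1 − 0.6 = 0.4
  ¬p2: Łukasiewicz ¬ gives 1 − 0.6 = 0.4
  (¬p2 ⊃ p2): min(1, 1 − 0.4 + 0.6) = 1
  ((¬p2 ⊃ p2) ⊃ p2): min(1, 1 − 1 + 0.6) = 0.6
  (¬p2 ∨ ((¬p2 ⊃ p2) ⊃ p2)) = max(0.4, 0.6) = 0.6
  ¬(¬p2 ∨ ((¬p2 ⊃ p2) ⊃ p2)): Łukasiewicz ¬ gives 1 − 0.6 = 0.4
  Łukasiewicz value = 0.4
Difference: 0 − 0.4 = -0.40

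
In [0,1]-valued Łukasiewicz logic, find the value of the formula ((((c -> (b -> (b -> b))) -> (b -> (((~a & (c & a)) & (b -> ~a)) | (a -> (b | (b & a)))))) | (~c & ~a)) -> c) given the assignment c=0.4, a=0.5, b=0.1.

0.40

(b -> b): min(1, 1 − 0.1 + 0.1) = 1
(b -> (b -> b)): min(1, 1 − 0.1 + 1) = 1
(c -> (b -> (b -> b))): min(1, 1 − 0.4 + 1) = 1
~a: Łukasiewicz ¬ gives 1 − 0.5 = 0.5
(c & a) = min(0.4, 0.5) = 0.4
(~a & (c & a)) = min(0.5, 0.4) = 0.4
~a: Łukasiewicz ¬ gives 1 − 0.5 = 0.5
(b -> ~a): min(1, 1 − 0.1 + 0.5) = 1
((~a & (c & a)) & (b -> ~a)) = min(0.4, 1) = 0.4
(b & a) = min(0.1, 0.5) = 0.1
(b | (b & a)) = max(0.1, 0.1) = 0.1
(a -> (b | (b & a))): min(1, 1 − 0.5 + 0.1) = 0.6
(((~a & (c & a)) & (b -> ~a)) | (a -> (b | (b & a)))) = max(0.4, 0.6) = 0.6
(b -> (((~a & (c & a)) & (b -> ~a)) | (a -> (b | (b & a))))): min(1, 1 − 0.1 + 0.6) = 1
((c -> (b -> (b -> b))) -> (b -> (((~a & (c & a)) & (b -> ~a)) | (a -> (b | (b & a)))))): min(1, 1 − 1 + 1) = 1
~c: Łukasiewicz ¬ gives 1 − 0.4 = 0.6
~a: Łukasiewicz ¬ gives 1 − 0.5 = 0.5
(~c & ~a) = min(0.6, 0.5) = 0.5
(((c -> (b -> (b -> b))) -> (b -> (((~a & (c & a)) & (b -> ~a)) | (a -> (b | (b & a)))))) | (~c & ~a)) = max(1, 0.5) = 1
((((c -> (b -> (b -> b))) -> (b -> (((~a & (c & a)) & (b -> ~a)) | (a -> (b | (b & a)))))) | (~c & ~a)) -> c): min(1, 1 − 1 + 0.4) = 0.4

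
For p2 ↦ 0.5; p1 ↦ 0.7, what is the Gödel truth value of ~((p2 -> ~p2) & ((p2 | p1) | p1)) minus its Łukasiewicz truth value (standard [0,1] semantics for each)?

Gödel evaluation:
  ~p2: Gödel ¬ of 0.5 = 0 (operand ≠ 0)
  (p2 -> ~p2): 0.5 > 0, so result = 0
  (p2 | p1) = max(0.5, 0.7) = 0.7
  ((p2 | p1) | p1) = max(0.7, 0.7) = 0.7
  ((p2 -> ~p2) & ((p2 | p1) | p1)) = min(0, 0.7) = 0
  ~((p2 -> ~p2) & ((p2 | p1) | p1)): Gödel ¬ of 0 = 1 (operand is 0)
  Gödel value = 1
Łukasiewicz evaluation:
  ~p2: Łukasiewicz ¬ gives 1 − 0.5 = 0.5
  (p2 -> ~p2): min(1, 1 − 0.5 + 0.5) = 1
  (p2 | p1) = max(0.5, 0.7) = 0.7
  ((p2 | p1) | p1) = max(0.7, 0.7) = 0.7
  ((p2 -> ~p2) & ((p2 | p1) | p1)) = min(1, 0.7) = 0.7
  ~((p2 -> ~p2) & ((p2 | p1) | p1)): Łukasiewicz ¬ gives 1 − 0.7 = 0.3
  Łukasiewicz value = 0.3
Difference: 1 − 0.3 = 0.70

0.70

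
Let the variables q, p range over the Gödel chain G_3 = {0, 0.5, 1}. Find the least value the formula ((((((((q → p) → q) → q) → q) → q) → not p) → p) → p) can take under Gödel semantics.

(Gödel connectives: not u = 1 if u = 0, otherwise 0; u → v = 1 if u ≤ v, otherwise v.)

0.50

The minimum is attained at q = 0, p = 0.5:
  (q → p): 0 ≤ 0.5, so result = 1
  ((q → p) → q): 1 > 0, so result = 0
  (((q → p) → q) → q): 0 ≤ 0, so result = 1
  ((((q → p) → q) → q) → q): 1 > 0, so result = 0
  (((((q → p) → q) → q) → q) → q): 0 ≤ 0, so result = 1
  not p: Gödel ¬ of 0.5 = 0 (operand ≠ 0)
  ((((((q → p) → q) → q) → q) → q) → not p): 1 > 0, so result = 0
  (((((((q → p) → q) → q) → q) → q) → not p) → p): 0 ≤ 0.5, so result = 1
  ((((((((q → p) → q) → q) → q) → q) → not p) → p) → p): 1 > 0.5, so result = 0.5
Checking all 9 assignments confirms none give a value below 0.50.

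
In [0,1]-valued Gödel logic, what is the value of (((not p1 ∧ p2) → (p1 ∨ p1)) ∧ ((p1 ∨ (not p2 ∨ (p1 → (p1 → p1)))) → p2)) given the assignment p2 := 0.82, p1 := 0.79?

not p1: Gödel ¬ of 0.79 = 0 (operand ≠ 0)
(not p1 ∧ p2) = min(0, 0.82) = 0
(p1 ∨ p1) = max(0.79, 0.79) = 0.79
((not p1 ∧ p2) → (p1 ∨ p1)): 0 ≤ 0.79, so result = 1
not p2: Gödel ¬ of 0.82 = 0 (operand ≠ 0)
(p1 → p1): 0.79 ≤ 0.79, so result = 1
(p1 → (p1 → p1)): 0.79 ≤ 1, so result = 1
(not p2 ∨ (p1 → (p1 → p1))) = max(0, 1) = 1
(p1 ∨ (not p2 ∨ (p1 → (p1 → p1)))) = max(0.79, 1) = 1
((p1 ∨ (not p2 ∨ (p1 → (p1 → p1)))) → p2): 1 > 0.82, so result = 0.82
(((not p1 ∧ p2) → (p1 ∨ p1)) ∧ ((p1 ∨ (not p2 ∨ (p1 → (p1 → p1)))) → p2)) = min(1, 0.82) = 0.82

0.82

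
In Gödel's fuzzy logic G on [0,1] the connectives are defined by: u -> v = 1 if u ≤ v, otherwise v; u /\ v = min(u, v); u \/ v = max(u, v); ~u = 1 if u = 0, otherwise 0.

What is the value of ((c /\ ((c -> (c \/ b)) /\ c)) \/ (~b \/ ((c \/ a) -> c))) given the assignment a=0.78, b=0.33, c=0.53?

0.53

(c \/ b) = max(0.53, 0.33) = 0.53
(c -> (c \/ b)): 0.53 ≤ 0.53, so result = 1
((c -> (c \/ b)) /\ c) = min(1, 0.53) = 0.53
(c /\ ((c -> (c \/ b)) /\ c)) = min(0.53, 0.53) = 0.53
~b: Gödel ¬ of 0.33 = 0 (operand ≠ 0)
(c \/ a) = max(0.53, 0.78) = 0.78
((c \/ a) -> c): 0.78 > 0.53, so result = 0.53
(~b \/ ((c \/ a) -> c)) = max(0, 0.53) = 0.53
((c /\ ((c -> (c \/ b)) /\ c)) \/ (~b \/ ((c \/ a) -> c))) = max(0.53, 0.53) = 0.53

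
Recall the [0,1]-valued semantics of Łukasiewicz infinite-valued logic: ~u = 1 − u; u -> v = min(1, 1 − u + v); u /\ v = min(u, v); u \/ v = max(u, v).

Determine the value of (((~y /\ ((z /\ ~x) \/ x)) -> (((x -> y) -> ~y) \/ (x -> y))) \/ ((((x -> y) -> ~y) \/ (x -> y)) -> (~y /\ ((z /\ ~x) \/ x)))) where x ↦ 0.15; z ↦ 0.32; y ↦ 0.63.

1.00

~y: Łukasiewicz ¬ gives 1 − 0.63 = 0.37
~x: Łukasiewicz ¬ gives 1 − 0.15 = 0.85
(z /\ ~x) = min(0.32, 0.85) = 0.32
((z /\ ~x) \/ x) = max(0.32, 0.15) = 0.32
(~y /\ ((z /\ ~x) \/ x)) = min(0.37, 0.32) = 0.32
(x -> y): min(1, 1 − 0.15 + 0.63) = 1
~y: Łukasiewicz ¬ gives 1 − 0.63 = 0.37
((x -> y) -> ~y): min(1, 1 − 1 + 0.37) = 0.37
(x -> y): min(1, 1 − 0.15 + 0.63) = 1
(((x -> y) -> ~y) \/ (x -> y)) = max(0.37, 1) = 1
((~y /\ ((z /\ ~x) \/ x)) -> (((x -> y) -> ~y) \/ (x -> y))): min(1, 1 − 0.32 + 1) = 1
(x -> y): min(1, 1 − 0.15 + 0.63) = 1
~y: Łukasiewicz ¬ gives 1 − 0.63 = 0.37
((x -> y) -> ~y): min(1, 1 − 1 + 0.37) = 0.37
(x -> y): min(1, 1 − 0.15 + 0.63) = 1
(((x -> y) -> ~y) \/ (x -> y)) = max(0.37, 1) = 1
~y: Łukasiewicz ¬ gives 1 − 0.63 = 0.37
~x: Łukasiewicz ¬ gives 1 − 0.15 = 0.85
(z /\ ~x) = min(0.32, 0.85) = 0.32
((z /\ ~x) \/ x) = max(0.32, 0.15) = 0.32
(~y /\ ((z /\ ~x) \/ x)) = min(0.37, 0.32) = 0.32
((((x -> y) -> ~y) \/ (x -> y)) -> (~y /\ ((z /\ ~x) \/ x))): min(1, 1 − 1 + 0.32) = 0.32
(((~y /\ ((z /\ ~x) \/ x)) -> (((x -> y) -> ~y) \/ (x -> y))) \/ ((((x -> y) -> ~y) \/ (x -> y)) -> (~y /\ ((z /\ ~x) \/ x)))) = max(1, 0.32) = 1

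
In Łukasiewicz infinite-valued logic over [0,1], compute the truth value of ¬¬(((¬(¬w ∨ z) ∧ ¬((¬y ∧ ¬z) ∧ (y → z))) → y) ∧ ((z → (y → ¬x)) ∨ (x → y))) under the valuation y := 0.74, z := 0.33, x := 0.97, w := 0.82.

0.96

¬w: Łukasiewicz ¬ gives 1 − 0.82 = 0.18
(¬w ∨ z) = max(0.18, 0.33) = 0.33
¬(¬w ∨ z): Łukasiewicz ¬ gives 1 − 0.33 = 0.67
¬y: Łukasiewicz ¬ gives 1 − 0.74 = 0.26
¬z: Łukasiewicz ¬ gives 1 − 0.33 = 0.67
(¬y ∧ ¬z) = min(0.26, 0.67) = 0.26
(y → z): min(1, 1 − 0.74 + 0.33) = 0.59
((¬y ∧ ¬z) ∧ (y → z)) = min(0.26, 0.59) = 0.26
¬((¬y ∧ ¬z) ∧ (y → z)): Łukasiewicz ¬ gives 1 − 0.26 = 0.74
(¬(¬w ∨ z) ∧ ¬((¬y ∧ ¬z) ∧ (y → z))) = min(0.67, 0.74) = 0.67
((¬(¬w ∨ z) ∧ ¬((¬y ∧ ¬z) ∧ (y → z))) → y): min(1, 1 − 0.67 + 0.74) = 1
¬x: Łukasiewicz ¬ gives 1 − 0.97 = 0.03
(y → ¬x): min(1, 1 − 0.74 + 0.03) = 0.29
(z → (y → ¬x)): min(1, 1 − 0.33 + 0.29) = 0.96
(x → y): min(1, 1 − 0.97 + 0.74) = 0.77
((z → (y → ¬x)) ∨ (x → y)) = max(0.96, 0.77) = 0.96
(((¬(¬w ∨ z) ∧ ¬((¬y ∧ ¬z) ∧ (y → z))) → y) ∧ ((z → (y → ¬x)) ∨ (x → y))) = min(1, 0.96) = 0.96
¬(((¬(¬w ∨ z) ∧ ¬((¬y ∧ ¬z) ∧ (y → z))) → y) ∧ ((z → (y → ¬x)) ∨ (x → y))): Łukasiewicz ¬ gives 1 − 0.96 = 0.04
¬¬(((¬(¬w ∨ z) ∧ ¬((¬y ∧ ¬z) ∧ (y → z))) → y) ∧ ((z → (y → ¬x)) ∨ (x → y))): Łukasiewicz ¬ gives 1 − 0.04 = 0.96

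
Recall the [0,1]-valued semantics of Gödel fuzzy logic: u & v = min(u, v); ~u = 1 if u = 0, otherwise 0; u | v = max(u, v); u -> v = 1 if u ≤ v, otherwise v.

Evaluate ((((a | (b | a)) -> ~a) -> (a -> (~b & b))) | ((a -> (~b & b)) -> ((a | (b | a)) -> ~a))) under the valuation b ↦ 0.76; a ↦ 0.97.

(b | a) = max(0.76, 0.97) = 0.97
(a | (b | a)) = max(0.97, 0.97) = 0.97
~a: Gödel ¬ of 0.97 = 0 (operand ≠ 0)
((a | (b | a)) -> ~a): 0.97 > 0, so result = 0
~b: Gödel ¬ of 0.76 = 0 (operand ≠ 0)
(~b & b) = min(0, 0.76) = 0
(a -> (~b & b)): 0.97 > 0, so result = 0
(((a | (b | a)) -> ~a) -> (a -> (~b & b))): 0 ≤ 0, so result = 1
~b: Gödel ¬ of 0.76 = 0 (operand ≠ 0)
(~b & b) = min(0, 0.76) = 0
(a -> (~b & b)): 0.97 > 0, so result = 0
(b | a) = max(0.76, 0.97) = 0.97
(a | (b | a)) = max(0.97, 0.97) = 0.97
~a: Gödel ¬ of 0.97 = 0 (operand ≠ 0)
((a | (b | a)) -> ~a): 0.97 > 0, so result = 0
((a -> (~b & b)) -> ((a | (b | a)) -> ~a)): 0 ≤ 0, so result = 1
((((a | (b | a)) -> ~a) -> (a -> (~b & b))) | ((a -> (~b & b)) -> ((a | (b | a)) -> ~a))) = max(1, 1) = 1

1.00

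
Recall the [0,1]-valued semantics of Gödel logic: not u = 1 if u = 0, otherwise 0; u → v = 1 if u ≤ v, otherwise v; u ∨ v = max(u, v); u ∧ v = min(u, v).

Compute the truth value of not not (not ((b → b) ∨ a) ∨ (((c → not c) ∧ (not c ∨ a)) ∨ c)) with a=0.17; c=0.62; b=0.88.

1.00

(b → b): 0.88 ≤ 0.88, so result = 1
((b → b) ∨ a) = max(1, 0.17) = 1
not ((b → b) ∨ a): Gödel ¬ of 1 = 0 (operand ≠ 0)
not c: Gödel ¬ of 0.62 = 0 (operand ≠ 0)
(c → not c): 0.62 > 0, so result = 0
not c: Gödel ¬ of 0.62 = 0 (operand ≠ 0)
(not c ∨ a) = max(0, 0.17) = 0.17
((c → not c) ∧ (not c ∨ a)) = min(0, 0.17) = 0
(((c → not c) ∧ (not c ∨ a)) ∨ c) = max(0, 0.62) = 0.62
(not ((b → b) ∨ a) ∨ (((c → not c) ∧ (not c ∨ a)) ∨ c)) = max(0, 0.62) = 0.62
not (not ((b → b) ∨ a) ∨ (((c → not c) ∧ (not c ∨ a)) ∨ c)): Gödel ¬ of 0.62 = 0 (operand ≠ 0)
not not (not ((b → b) ∨ a) ∨ (((c → not c) ∧ (not c ∨ a)) ∨ c)): Gödel ¬ of 0 = 1 (operand is 0)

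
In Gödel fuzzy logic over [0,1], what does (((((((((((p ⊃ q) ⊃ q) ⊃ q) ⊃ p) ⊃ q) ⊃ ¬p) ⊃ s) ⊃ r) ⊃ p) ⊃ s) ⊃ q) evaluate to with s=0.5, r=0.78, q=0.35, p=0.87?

(p ⊃ q): 0.87 > 0.35, so result = 0.35
((p ⊃ q) ⊃ q): 0.35 ≤ 0.35, so result = 1
(((p ⊃ q) ⊃ q) ⊃ q): 1 > 0.35, so result = 0.35
((((p ⊃ q) ⊃ q) ⊃ q) ⊃ p): 0.35 ≤ 0.87, so result = 1
(((((p ⊃ q) ⊃ q) ⊃ q) ⊃ p) ⊃ q): 1 > 0.35, so result = 0.35
¬p: Gödel ¬ of 0.87 = 0 (operand ≠ 0)
((((((p ⊃ q) ⊃ q) ⊃ q) ⊃ p) ⊃ q) ⊃ ¬p): 0.35 > 0, so result = 0
(((((((p ⊃ q) ⊃ q) ⊃ q) ⊃ p) ⊃ q) ⊃ ¬p) ⊃ s): 0 ≤ 0.5, so result = 1
((((((((p ⊃ q) ⊃ q) ⊃ q) ⊃ p) ⊃ q) ⊃ ¬p) ⊃ s) ⊃ r): 1 > 0.78, so result = 0.78
(((((((((p ⊃ q) ⊃ q) ⊃ q) ⊃ p) ⊃ q) ⊃ ¬p) ⊃ s) ⊃ r) ⊃ p): 0.78 ≤ 0.87, so result = 1
((((((((((p ⊃ q) ⊃ q) ⊃ q) ⊃ p) ⊃ q) ⊃ ¬p) ⊃ s) ⊃ r) ⊃ p) ⊃ s): 1 > 0.5, so result = 0.5
(((((((((((p ⊃ q) ⊃ q) ⊃ q) ⊃ p) ⊃ q) ⊃ ¬p) ⊃ s) ⊃ r) ⊃ p) ⊃ s) ⊃ q): 0.5 > 0.35, so result = 0.35

0.35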